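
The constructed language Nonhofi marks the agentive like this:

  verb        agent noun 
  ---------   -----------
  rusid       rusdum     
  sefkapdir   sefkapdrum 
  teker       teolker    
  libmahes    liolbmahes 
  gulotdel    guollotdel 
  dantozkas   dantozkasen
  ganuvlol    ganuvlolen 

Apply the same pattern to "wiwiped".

sefkapdir and teker both end in -r yet inflect differently (sefkapdrum, teolker), so the final letter is not what conditions the rule; the last vowel is.
"wiwiped" has last vowel 'e'. The stems whose last vowel is 'e' (teker → teolker, libmahes → liolbmahes, gulotdel → guollotdel) insert -ol- after the first vowel.
The other patterns: stems whose last vowel is 'i' delete the last vowel and add -um; stems whose last vowel is 'a' or 'o' add -en.
So wiwiped → wiolwiped.

wiolwiped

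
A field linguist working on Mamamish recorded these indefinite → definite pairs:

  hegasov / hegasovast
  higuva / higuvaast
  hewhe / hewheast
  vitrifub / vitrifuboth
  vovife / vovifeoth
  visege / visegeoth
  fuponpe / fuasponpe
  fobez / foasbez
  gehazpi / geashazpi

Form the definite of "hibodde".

hiboddeast

"hibodde" begins with h-. The stems beginning with h- (hegasov → hegasovast, higuva → higuvaast, hewhe → hewheast) add -ast.
So hibodde → hiboddeast.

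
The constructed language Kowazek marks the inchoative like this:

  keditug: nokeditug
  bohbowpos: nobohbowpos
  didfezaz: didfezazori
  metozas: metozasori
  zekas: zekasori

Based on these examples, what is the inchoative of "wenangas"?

wenangasori

zekas and bohbowpos both end in -s yet inflect differently (zekasori, nobohbowpos), so the final letter is not what conditions the rule; the last vowel is.
"wenangas" has last vowel 'a'. The stems whose last vowel is 'a' (zekas → zekasori, didfezaz → didfezazori, metozas → metozasori) add -ori.
The other pattern: stems whose last vowel is 'o' or 'u' add the prefix no-.
So wenangas → wenangasori.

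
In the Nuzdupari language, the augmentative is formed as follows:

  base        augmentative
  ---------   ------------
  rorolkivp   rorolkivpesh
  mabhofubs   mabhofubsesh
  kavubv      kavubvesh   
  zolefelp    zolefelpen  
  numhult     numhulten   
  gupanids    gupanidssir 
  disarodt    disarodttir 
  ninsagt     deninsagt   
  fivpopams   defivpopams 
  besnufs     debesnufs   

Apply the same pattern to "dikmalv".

rorolkivp and zolefelp both end in -p yet inflect differently (rorolkivpesh, zolefelpen), so the final letter is not what conditions the rule; the second-to-last letter is.
"dikmalv" has second-to-last letter 'l'. The stems whose second-to-last letter is 'l' (zolefelp → zolefelpen, numhult → numhulten) add -en.
So dikmalv → dikmalven.

dikmalven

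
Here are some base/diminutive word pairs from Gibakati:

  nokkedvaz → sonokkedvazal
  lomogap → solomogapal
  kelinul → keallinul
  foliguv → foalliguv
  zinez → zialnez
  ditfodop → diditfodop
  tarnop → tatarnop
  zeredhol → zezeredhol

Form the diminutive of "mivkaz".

somivkazal

nokkedvaz and zinez both end in -z yet inflect differently (sonokkedvazal, zialnez), so the final letter is not what conditions the rule; the last vowel is.
"mivkaz" has last vowel 'a'. The stems whose last vowel is 'a' (nokkedvaz → sonokkedvazal, lomogap → solomogapal) add so- … -al around the stem.
The other patterns: stems whose last vowel is 'e' or 'u' insert -al- after the first vowel; stems whose last vowel is 'o' repeat the first consonant+vowel as a prefix.
So mivkaz → somivkazal.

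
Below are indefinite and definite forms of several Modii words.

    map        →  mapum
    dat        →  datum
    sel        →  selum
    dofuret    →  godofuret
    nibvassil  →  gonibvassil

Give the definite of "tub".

tubum

"tub" has 1 vowel. The stems with 1 vowel (map → mapum, dat → datum, sel → selum) add -um.
So tub → tubum.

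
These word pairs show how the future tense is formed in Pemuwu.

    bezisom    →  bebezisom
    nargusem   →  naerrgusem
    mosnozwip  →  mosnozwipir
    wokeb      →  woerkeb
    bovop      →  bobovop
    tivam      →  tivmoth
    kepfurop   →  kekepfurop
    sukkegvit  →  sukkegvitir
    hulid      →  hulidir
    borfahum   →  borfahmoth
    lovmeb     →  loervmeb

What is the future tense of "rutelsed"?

tivam and nargusem both end in -m yet inflect differently (tivmoth, naerrgusem), so the final letter is not what conditions the rule; the last vowel is.
"rutelsed" has last vowel 'e'. The stems whose last vowel is 'e' (lovmeb → loervmeb, nargusem → naerrgusem, wokeb → woerkeb) insert -er- after the first vowel.
The other patterns: stems whose last vowel is 'i' add -ir; stems whose last vowel is 'a' or 'u' delete the last vowel and add -oth; stems whose last vowel is 'o' repeat the first consonant+vowel as a prefix.
So rutelsed → ruertelsed.

ruertelsed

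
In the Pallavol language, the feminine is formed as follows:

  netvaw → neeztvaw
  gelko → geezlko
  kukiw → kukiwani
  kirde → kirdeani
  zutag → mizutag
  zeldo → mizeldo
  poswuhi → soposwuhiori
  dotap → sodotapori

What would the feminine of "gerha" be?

netvaw and kukiw both end in -w yet inflect differently (neeztvaw, kukiwani), so the final letter is not what conditions the rule; the first letter is.
"gerha" begins with g-. The one such stem in the data (gelko → geezlko) inserts -ez- after the first vowel (as does netvaw), so the same rule applies.
So gerha → geezrha.

geezrha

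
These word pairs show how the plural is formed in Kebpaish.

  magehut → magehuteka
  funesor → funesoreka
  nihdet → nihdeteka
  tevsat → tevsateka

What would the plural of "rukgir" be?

Every pair shown (magehut → magehuteka, funesor → funesoreka, nihdet → nihdeteka, …) follows the same rule: add -eka.
So rukgir → rukgireka.

rukgireka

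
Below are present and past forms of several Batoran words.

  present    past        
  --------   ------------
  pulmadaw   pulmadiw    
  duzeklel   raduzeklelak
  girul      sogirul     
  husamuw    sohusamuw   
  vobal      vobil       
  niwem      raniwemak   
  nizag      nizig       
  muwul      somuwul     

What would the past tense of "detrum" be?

sodetrum

"detrum" has last vowel 'u'. The stems whose last vowel is 'u' (girul → sogirul, husamuw → sohusamuw, muwul → somuwul) add the prefix so-.
So detrum → sodetrum.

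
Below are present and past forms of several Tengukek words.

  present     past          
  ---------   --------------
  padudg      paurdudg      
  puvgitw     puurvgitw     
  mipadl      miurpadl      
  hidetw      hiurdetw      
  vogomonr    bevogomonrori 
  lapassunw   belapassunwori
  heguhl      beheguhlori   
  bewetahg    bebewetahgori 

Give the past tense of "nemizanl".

puvgitw and lapassunw both end in -w yet inflect differently (puurvgitw, belapassunwori), so the final letter is not what conditions the rule; the second-to-last letter is.
"nemizanl" has second-to-last letter 'n'. The stems whose second-to-last letter is 'n' (vogomonr → bevogomonrori, lapassunw → belapassunwori) add be- … -ori around the stem.
So nemizanl → benemizanlori.

benemizanlori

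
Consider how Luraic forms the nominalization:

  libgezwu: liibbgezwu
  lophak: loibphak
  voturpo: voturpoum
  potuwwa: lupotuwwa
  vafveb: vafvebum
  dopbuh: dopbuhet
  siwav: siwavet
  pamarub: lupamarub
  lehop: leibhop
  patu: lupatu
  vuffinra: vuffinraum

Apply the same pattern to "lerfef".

leibrfef

vuffinra and potuwwa both end in -a yet inflect differently (vuffinraum, lupotuwwa), so the final letter is not what conditions the rule; the first letter is.
"lerfef" begins with l-. The stems beginning with l- (libgezwu → liibbgezwu, lophak → loibphak, lehop → leibhop) insert -ib- after the first vowel.
So lerfef → leibrfef.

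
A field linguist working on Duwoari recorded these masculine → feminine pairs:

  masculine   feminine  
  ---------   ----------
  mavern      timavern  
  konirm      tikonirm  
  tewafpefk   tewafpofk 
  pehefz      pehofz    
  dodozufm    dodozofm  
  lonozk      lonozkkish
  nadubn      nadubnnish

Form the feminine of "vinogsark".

tivinogsark

"vinogsark" has second-to-last letter 'r'. The stems whose second-to-last letter is 'r' (mavern → timavern, konirm → tikonirm) add the prefix ti-.
So vinogsark → tivinogsark.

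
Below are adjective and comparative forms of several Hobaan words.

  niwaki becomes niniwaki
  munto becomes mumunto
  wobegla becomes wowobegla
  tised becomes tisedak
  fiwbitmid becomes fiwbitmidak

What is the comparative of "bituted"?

niwaki and fiwbitmid both have last vowel 'i' yet inflect differently (niniwaki, fiwbitmidak), so the last vowel is not what conditions the rule; whether the stem ends in a vowel or a consonant is.
"bituted" ends in a consonant. The stems ending in a consonant (tised → tisedak, fiwbitmid → fiwbitmidak) add -ak.
The other pattern: stems ending in a vowel repeat the first consonant+vowel as a prefix.
So bituted → bitutedak.

bitutedak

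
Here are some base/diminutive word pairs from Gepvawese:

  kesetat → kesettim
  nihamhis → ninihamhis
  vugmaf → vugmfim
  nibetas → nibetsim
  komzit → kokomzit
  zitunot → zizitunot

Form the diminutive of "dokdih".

kesetat and komzit both end in -t yet inflect differently (kesettim, kokomzit), so the final letter is not what conditions the rule; the last vowel is.
"dokdih" has last vowel 'i'. The stems whose last vowel is 'i' (komzit → kokomzit, nihamhis → ninihamhis) repeat the first consonant+vowel as a prefix.
The other pattern: stems whose last vowel is 'a' delete the last vowel and add -im.
So dokdih → dodokdih.

dodokdih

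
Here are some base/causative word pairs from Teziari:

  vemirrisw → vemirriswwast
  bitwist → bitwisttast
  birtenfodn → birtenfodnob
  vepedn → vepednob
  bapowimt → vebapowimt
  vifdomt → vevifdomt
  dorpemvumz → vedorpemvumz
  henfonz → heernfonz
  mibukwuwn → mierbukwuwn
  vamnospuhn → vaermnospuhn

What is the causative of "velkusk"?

velkuskkast

bitwist and bapowimt both end in -t yet inflect differently (bitwisttast, vebapowimt), so the final letter is not what conditions the rule; the second-to-last letter is.
"velkusk" has second-to-last letter 's'. The stems whose second-to-last letter is 's' (vemirrisw → vemirriswwast, bitwist → bitwisttast) double the final consonant and add -ast.
So velkusk → velkuskkast.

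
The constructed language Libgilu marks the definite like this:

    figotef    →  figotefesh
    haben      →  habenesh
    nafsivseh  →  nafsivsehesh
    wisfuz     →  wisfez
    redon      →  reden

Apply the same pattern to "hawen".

hawenesh

haben and redon both end in -n yet inflect differently (habenesh, reden), so the final letter is not what conditions the rule; the last vowel is.
"hawen" has last vowel 'e'. The stems whose last vowel is 'e' (figotef → figotefesh, haben → habenesh, nafsivseh → nafsivsehesh) add -esh.
The other pattern: stems whose last vowel is 'o' or 'u' change the last vowel to 'e'.
So hawen → hawenesh.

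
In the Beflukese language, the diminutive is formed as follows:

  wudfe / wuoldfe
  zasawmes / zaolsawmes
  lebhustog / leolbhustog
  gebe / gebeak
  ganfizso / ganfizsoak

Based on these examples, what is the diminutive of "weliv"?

gebe and wudfe both end in -e yet inflect differently (gebeak, wuoldfe), so the final letter is not what conditions the rule; the first letter is.
"weliv" begins with w-. The one such stem in the data (wudfe → wuoldfe) inserts -ol- after the first vowel (as do lebhustog, zasawmes), so the same rule applies.
The other pattern: stems beginning with g- add -ak.
So weliv → weolliv.

weolliv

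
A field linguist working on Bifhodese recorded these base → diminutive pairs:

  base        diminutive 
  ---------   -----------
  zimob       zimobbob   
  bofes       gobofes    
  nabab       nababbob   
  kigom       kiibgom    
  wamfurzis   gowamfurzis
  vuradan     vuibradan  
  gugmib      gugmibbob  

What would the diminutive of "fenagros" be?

gofenagros

wamfurzis and gugmib both have last vowel 'i' yet inflect differently (gowamfurzis, gugmibbob), so the last vowel is not what conditions the rule; the final letter is.
"fenagros" ends in -s. The stems ending in -s (wamfurzis → gowamfurzis, bofes → gobofes) add the prefix go-.
The other patterns: stems ending in -b double the final consonant and add -ob; stems ending in -m or -n insert -ib- after the first vowel.
So fenagros → gofenagros.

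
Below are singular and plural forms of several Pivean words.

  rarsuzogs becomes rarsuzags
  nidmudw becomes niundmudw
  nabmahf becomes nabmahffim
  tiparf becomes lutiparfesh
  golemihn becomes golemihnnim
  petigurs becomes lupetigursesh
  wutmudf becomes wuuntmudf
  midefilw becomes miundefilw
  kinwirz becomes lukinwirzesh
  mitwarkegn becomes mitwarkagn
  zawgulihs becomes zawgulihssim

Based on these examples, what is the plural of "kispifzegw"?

kispifzagw

tiparf and nabmahf both end in -f yet inflect differently (lutiparfesh, nabmahffim), so the final letter is not what conditions the rule; the second-to-last letter is.
"kispifzegw" has second-to-last letter 'g'. The stems whose second-to-last letter is 'g' (mitwarkegn → mitwarkagn, rarsuzogs → rarsuzags) change the last vowel to 'a'.
The other patterns: stems whose second-to-last letter is 'r' add lu- … -esh around the stem; stems whose second-to-last letter is 'h' double the final consonant and add -im; stems whose second-to-last letter is 'd' or 'l' insert -un- after the first vowel.
So kispifzegw → kispifzagw.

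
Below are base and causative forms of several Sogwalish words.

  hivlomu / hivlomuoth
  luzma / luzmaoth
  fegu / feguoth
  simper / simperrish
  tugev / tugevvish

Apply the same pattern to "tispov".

tispovvish

luzma and simper both have 2 vowels yet inflect differently (luzmaoth, simperrish), so the number of vowels is not what conditions the rule; whether the stem ends in a vowel or a consonant is.
"tispov" ends in a consonant. The stems ending in a consonant (simper → simperrish, tugev → tugevvish) double the final consonant and add -ish.
So tispov → tispovvish.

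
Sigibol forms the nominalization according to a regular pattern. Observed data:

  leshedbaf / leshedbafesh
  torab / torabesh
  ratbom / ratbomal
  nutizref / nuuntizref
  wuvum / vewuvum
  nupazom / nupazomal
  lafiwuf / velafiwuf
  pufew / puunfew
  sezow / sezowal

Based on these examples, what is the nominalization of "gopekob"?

"gopekob" has last vowel 'o'. The stems whose last vowel is 'o' (ratbom → ratbomal, nupazom → nupazomal, sezow → sezowal) add -al.
The other patterns: stems whose last vowel is 'e' insert -un- after the first vowel; stems whose last vowel is 'a' add -esh; stems whose last vowel is 'u' add the prefix ve-.
So gopekob → gopekobal.

gopekobal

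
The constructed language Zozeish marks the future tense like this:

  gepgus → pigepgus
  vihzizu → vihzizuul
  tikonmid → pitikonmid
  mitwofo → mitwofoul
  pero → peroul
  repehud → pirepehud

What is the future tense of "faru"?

faruul

vihzizu and repehud both have last vowel 'u' yet inflect differently (vihzizuul, pirepehud), so the last vowel is not what conditions the rule; whether the stem ends in a vowel or a consonant is.
"faru" ends in a vowel. The stems ending in a vowel (mitwofo → mitwofoul, pero → peroul, vihzizu → vihzizuul) add -ul.
So faru → faruul.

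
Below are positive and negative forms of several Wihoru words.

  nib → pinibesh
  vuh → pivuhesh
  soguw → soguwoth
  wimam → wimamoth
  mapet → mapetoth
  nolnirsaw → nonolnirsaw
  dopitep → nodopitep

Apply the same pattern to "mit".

pimitesh

soguw and nolnirsaw both end in -w yet inflect differently (soguwoth, nonolnirsaw), so the final letter is not what conditions the rule; the number of vowels is.
"mit" has 1 vowel. The stems with 1 vowel (nib → pinibesh, vuh → pivuhesh) add pi- … -esh around the stem.
So mit → pimitesh.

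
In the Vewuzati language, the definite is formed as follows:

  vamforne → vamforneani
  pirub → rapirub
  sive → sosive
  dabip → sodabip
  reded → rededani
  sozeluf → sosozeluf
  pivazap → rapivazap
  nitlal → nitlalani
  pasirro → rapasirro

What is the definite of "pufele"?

pivazap and dabip both end in -p yet inflect differently (rapivazap, sodabip), so the final letter is not what conditions the rule; the first letter is.
"pufele" begins with p-. The stems beginning with p- (pasirro → rapasirro, pirub → rapirub, pivazap → rapivazap) add the prefix ra-.
The other patterns: stems beginning with d- or s- add the prefix so-; stems beginning with n-, r- or v- add -ani.
So pufele → rapufele.

rapufele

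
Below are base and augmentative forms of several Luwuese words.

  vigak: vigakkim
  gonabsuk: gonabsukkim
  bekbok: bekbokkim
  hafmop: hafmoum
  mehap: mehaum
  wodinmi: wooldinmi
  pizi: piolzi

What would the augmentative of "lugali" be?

bekbok and hafmop both have last vowel 'o' yet inflect differently (bekbokkim, hafmoum), so the last vowel is not what conditions the rule; the final letter is.
"lugali" ends in -i. The stems ending in -i (wodinmi → wooldinmi, pizi → piolzi) insert -ol- after the first vowel.
So lugali → luolgali.

luolgali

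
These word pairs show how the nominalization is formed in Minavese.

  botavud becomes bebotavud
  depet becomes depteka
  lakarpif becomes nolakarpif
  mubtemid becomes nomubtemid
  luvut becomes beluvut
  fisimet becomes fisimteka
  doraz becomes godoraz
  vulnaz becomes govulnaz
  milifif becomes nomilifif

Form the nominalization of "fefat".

mubtemid and botavud both end in -d yet inflect differently (nomubtemid, bebotavud), so the final letter is not what conditions the rule; the last vowel is.
"fefat" has last vowel 'a'. The stems whose last vowel is 'a' (vulnaz → govulnaz, doraz → godoraz) add the prefix go-.
So fefat → gofefat.

gofefat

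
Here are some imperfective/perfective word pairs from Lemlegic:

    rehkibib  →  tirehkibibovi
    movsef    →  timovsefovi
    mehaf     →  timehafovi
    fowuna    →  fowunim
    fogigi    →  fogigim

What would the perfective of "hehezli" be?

fowuna and mehaf both have last vowel 'a' yet inflect differently (fowunim, timehafovi), so the last vowel is not what conditions the rule; whether the stem ends in a vowel or a consonant is.
"hehezli" ends in a vowel. The stems ending in a vowel (fowuna → fowunim, fogigi → fogigim) drop the final letter and add -im.
The other pattern: stems ending in a consonant add ti- … -ovi around the stem.
So hehezli → hehezlim.

hehezlim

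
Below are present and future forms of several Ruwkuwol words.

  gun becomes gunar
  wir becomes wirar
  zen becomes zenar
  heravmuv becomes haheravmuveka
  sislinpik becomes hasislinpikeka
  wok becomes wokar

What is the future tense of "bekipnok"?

habekipnokeka

wok and sislinpik both end in -k yet inflect differently (wokar, hasislinpikeka), so the final letter is not what conditions the rule; the number of vowels is.
"bekipnok" has 3 vowels. The stems with 3 vowels (sislinpik → hasislinpikeka, heravmuv → haheravmuveka) add ha- … -eka around the stem.
The other pattern: stems with 1 vowel add -ar.
So bekipnok → habekipnokeka.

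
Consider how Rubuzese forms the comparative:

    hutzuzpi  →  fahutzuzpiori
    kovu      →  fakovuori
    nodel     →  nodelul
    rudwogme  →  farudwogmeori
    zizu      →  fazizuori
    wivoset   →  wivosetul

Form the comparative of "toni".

wivoset and rudwogme both have last vowel 'e' yet inflect differently (wivosetul, farudwogmeori), so the last vowel is not what conditions the rule; whether the stem ends in a vowel or a consonant is.
"toni" ends in a vowel. The stems ending in a vowel (zizu → fazizuori, kovu → fakovuori, rudwogme → farudwogmeori) add fa- … -ori around the stem.
The other pattern: stems ending in a consonant add -ul.
So toni → fatoniori.

fatoniori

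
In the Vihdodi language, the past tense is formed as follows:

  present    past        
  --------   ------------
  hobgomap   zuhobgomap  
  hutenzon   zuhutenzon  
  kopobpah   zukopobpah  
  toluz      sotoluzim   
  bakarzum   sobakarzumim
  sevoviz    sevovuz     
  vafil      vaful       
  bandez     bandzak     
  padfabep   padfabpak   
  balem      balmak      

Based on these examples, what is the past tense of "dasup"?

sodasupim

toluz and sevoviz both end in -z yet inflect differently (sotoluzim, sevovuz), so the final letter is not what conditions the rule; the last vowel is.
"dasup" has last vowel 'u'. The stems whose last vowel is 'u' (toluz → sotoluzim, bakarzum → sobakarzumim) add so- … -im around the stem.
The other patterns: stems whose last vowel is 'a' or 'o' add the prefix zu-; stems whose last vowel is 'i' change the last vowel to 'u'; stems whose last vowel is 'e' delete the last vowel and add -ak.
So dasup → sodasupim.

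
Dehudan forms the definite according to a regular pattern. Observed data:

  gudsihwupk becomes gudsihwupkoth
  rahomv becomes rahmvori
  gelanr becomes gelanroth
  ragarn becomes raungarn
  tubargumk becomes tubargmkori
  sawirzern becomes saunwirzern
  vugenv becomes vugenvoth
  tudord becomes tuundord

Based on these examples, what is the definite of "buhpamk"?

buhpmkori

rahomv and vugenv both end in -v yet inflect differently (rahmvori, vugenvoth), so the final letter is not what conditions the rule; the second-to-last letter is.
"buhpamk" has second-to-last letter 'm'. The stems whose second-to-last letter is 'm' (tubargumk → tubargmkori, rahomv → rahmvori) delete the last vowel and add -ori.
The other patterns: stems whose second-to-last letter is 'r' insert -un- after the first vowel; stems whose second-to-last letter is 'n' or 'p' add -oth.
So buhpamk → buhpmkori.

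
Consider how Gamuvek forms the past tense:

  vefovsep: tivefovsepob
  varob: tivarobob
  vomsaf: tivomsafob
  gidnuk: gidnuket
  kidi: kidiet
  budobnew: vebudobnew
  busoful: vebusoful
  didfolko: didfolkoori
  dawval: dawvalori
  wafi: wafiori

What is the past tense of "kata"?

kataet

"kata" begins with k-. The one such stem in the data (kidi → kidiet) adds -et, so the same rule applies.
The other patterns: stems beginning with v- add ti- … -ob around the stem; stems beginning with b- add the prefix ve-; stems beginning with d- or w- add -ori.
So kata → kataet.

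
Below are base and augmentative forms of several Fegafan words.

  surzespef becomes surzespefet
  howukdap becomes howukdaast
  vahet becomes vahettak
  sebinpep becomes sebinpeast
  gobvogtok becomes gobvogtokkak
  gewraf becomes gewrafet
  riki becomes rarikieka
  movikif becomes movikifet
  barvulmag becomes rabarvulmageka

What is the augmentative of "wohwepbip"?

wohwepbiast

vahet and surzespef both have last vowel 'e' yet inflect differently (vahettak, surzespefet), so the last vowel is not what conditions the rule; the final letter is.
"wohwepbip" ends in -p. The stems ending in -p (howukdap → howukdaast, sebinpep → sebinpeast) drop the final letter and add -ast.
The other patterns: stems ending in -k or -t double the final consonant and add -ak; stems ending in -f add -et; stems ending in -g or -i add ra- … -eka around the stem.
So wohwepbip → wohwepbiast.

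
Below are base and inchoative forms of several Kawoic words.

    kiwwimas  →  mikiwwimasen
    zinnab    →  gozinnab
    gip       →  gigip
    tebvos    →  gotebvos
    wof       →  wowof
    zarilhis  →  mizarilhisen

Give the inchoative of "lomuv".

golomuv

tebvos and zarilhis both end in -s yet inflect differently (gotebvos, mizarilhisen), so the final letter is not what conditions the rule; the number of vowels is.
"lomuv" has 2 vowels. The stems with 2 vowels (tebvos → gotebvos, zinnab → gozinnab) add the prefix go-.
The other patterns: stems with 1 vowel repeat the first consonant+vowel as a prefix; stems with 3 vowels add mi- … -en around the stem.
So lomuv → golomuv.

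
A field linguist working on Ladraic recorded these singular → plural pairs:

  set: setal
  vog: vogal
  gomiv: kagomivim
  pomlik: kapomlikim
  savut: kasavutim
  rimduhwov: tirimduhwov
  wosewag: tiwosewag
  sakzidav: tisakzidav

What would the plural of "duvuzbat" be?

set and savut both end in -t yet inflect differently (setal, kasavutim), so the final letter is not what conditions the rule; the number of vowels is.
"duvuzbat" has 3 vowels. The stems with 3 vowels (rimduhwov → tirimduhwov, wosewag → tiwosewag, sakzidav → tisakzidav) add the prefix ti-.
The other patterns: stems with 1 vowel add -al; stems with 2 vowels add ka- … -im around the stem.
So duvuzbat → tiduvuzbat.

tiduvuzbat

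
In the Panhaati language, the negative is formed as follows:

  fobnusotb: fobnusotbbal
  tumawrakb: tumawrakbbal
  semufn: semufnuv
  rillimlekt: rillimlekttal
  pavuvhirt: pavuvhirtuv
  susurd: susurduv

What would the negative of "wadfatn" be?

"wadfatn" has second-to-last letter 't'. The one such stem in the data (fobnusotb → fobnusotbbal) doubles the final consonant and adds -al (as do tumawrakb, rillimlekt), so the same rule applies.
So wadfatn → wadfatnnal.

wadfatnnal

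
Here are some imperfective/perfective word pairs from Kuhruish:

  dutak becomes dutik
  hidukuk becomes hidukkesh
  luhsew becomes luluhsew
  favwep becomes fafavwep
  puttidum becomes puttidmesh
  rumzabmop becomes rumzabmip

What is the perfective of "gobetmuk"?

gobetmkesh

dutak and hidukuk both end in -k yet inflect differently (dutik, hidukkesh), so the final letter is not what conditions the rule; the last vowel is.
"gobetmuk" has last vowel 'u'. The stems whose last vowel is 'u' (hidukuk → hidukkesh, puttidum → puttidmesh) delete the last vowel and add -esh.
So gobetmuk → gobetmkesh.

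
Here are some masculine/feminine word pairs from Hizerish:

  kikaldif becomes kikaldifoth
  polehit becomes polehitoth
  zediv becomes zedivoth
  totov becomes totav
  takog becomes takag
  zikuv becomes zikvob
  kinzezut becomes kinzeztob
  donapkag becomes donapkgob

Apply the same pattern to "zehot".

zehat

zediv and totov both end in -v yet inflect differently (zedivoth, totav), so the final letter is not what conditions the rule; the last vowel is.
"zehot" has last vowel 'o'. The stems whose last vowel is 'o' (totov → totav, takog → takag) change the last vowel to 'a'.
The other patterns: stems whose last vowel is 'i' add -oth; stems whose last vowel is 'a' or 'u' delete the last vowel and add -ob.
So zehot → zehat.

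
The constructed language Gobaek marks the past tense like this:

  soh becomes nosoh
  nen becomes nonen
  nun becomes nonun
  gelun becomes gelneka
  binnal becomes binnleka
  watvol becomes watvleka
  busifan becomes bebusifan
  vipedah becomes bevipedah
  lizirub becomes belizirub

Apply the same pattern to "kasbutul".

bekasbutul

nen and gelun both end in -n yet inflect differently (nonen, gelneka), so the final letter is not what conditions the rule; the number of vowels is.
"kasbutul" has 3 vowels. The stems with 3 vowels (busifan → bebusifan, vipedah → bevipedah, lizirub → belizirub) add the prefix be-.
The other patterns: stems with 1 vowel add the prefix no-; stems with 2 vowels delete the last vowel and add -eka.
So kasbutul → bekasbutul.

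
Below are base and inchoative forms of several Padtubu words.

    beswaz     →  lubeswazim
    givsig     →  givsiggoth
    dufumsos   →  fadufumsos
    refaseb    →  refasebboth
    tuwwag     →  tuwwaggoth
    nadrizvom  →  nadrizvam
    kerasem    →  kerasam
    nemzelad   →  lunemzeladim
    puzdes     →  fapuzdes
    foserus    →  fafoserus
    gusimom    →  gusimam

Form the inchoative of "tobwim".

puzdes and refaseb both have last vowel 'e' yet inflect differently (fapuzdes, refasebboth), so the last vowel is not what conditions the rule; the final letter is.
"tobwim" ends in -m. The stems ending in -m (gusimom → gusimam, kerasem → kerasam, nadrizvom → nadrizvam) change the last vowel to 'a'.
The other patterns: stems ending in -s add the prefix fa-; stems ending in -b or -g double the final consonant and add -oth; stems ending in -d or -z add lu- … -im around the stem.
So tobwim → tobwam.

tobwam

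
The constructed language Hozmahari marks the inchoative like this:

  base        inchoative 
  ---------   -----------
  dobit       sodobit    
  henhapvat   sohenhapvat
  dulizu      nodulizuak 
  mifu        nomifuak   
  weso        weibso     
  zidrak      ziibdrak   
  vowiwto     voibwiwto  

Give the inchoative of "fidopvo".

fiibdopvo

"fidopvo" ends in -o. The stems ending in -o (weso → weibso, vowiwto → voibwiwto) insert -ib- after the first vowel.
The other patterns: stems ending in -t add the prefix so-; stems ending in -u add no- … -ak around the stem.
So fidopvo → fiibdopvo.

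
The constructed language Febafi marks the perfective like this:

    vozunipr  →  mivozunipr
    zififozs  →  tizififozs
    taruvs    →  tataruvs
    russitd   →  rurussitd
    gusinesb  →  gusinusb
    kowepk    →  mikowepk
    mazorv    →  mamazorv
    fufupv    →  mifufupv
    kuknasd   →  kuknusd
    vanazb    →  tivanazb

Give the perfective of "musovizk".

timusovizk

gusinesb and vanazb both end in -b yet inflect differently (gusinusb, tivanazb), so the final letter is not what conditions the rule; the second-to-last letter is.
"musovizk" has second-to-last letter 'z'. The stems whose second-to-last letter is 'z' (vanazb → tivanazb, zififozs → tizififozs) add the prefix ti-.
So musovizk → timusovizk.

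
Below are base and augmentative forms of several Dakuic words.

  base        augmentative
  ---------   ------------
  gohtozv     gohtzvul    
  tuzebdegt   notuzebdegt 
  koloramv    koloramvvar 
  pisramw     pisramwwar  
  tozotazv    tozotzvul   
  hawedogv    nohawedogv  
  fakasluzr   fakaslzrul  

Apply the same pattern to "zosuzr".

zoszrul

tozotazv and koloramv both end in -v yet inflect differently (tozotzvul, koloramvvar), so the final letter is not what conditions the rule; the second-to-last letter is.
"zosuzr" has second-to-last letter 'z'. The stems whose second-to-last letter is 'z' (tozotazv → tozotzvul, fakasluzr → fakaslzrul, gohtozv → gohtzvul) delete the last vowel and add -ul.
The other patterns: stems whose second-to-last letter is 'm' double the final consonant and add -ar; stems whose second-to-last letter is 'g' add the prefix no-.
So zosuzr → zoszrul.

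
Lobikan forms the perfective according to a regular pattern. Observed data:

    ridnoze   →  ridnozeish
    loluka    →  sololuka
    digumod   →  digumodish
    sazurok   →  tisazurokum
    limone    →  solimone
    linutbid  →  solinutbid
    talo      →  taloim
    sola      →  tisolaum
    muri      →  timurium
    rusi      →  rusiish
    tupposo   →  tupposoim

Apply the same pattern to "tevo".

tevoim

limone and ridnoze both end in -e yet inflect differently (solimone, ridnozeish), so the final letter is not what conditions the rule; the first letter is.
"tevo" begins with t-. The stems beginning with t- (tupposo → tupposoim, talo → taloim) add -im.
The other patterns: stems beginning with l- add the prefix so-; stems beginning with d- or r- add -ish; stems beginning with m- or s- add ti- … -um around the stem.
So tevo → tevoim.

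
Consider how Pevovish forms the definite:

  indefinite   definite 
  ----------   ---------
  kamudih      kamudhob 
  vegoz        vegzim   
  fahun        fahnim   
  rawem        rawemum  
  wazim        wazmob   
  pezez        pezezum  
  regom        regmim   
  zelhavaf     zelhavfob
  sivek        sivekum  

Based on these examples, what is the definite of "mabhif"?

"mabhif" has last vowel 'i'. The stems whose last vowel is 'i' (kamudih → kamudhob, wazim → wazmob) delete the last vowel and add -ob.
The other patterns: stems whose last vowel is 'o' or 'u' delete the last vowel and add -im; stems whose last vowel is 'e' add -um.
So mabhif → mabhfob.

mabhfob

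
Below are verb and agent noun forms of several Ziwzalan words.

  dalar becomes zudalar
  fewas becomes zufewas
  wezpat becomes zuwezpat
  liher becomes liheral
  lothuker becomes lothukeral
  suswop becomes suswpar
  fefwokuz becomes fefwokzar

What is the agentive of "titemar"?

zutitemar

dalar and liher both end in -r yet inflect differently (zudalar, liheral), so the final letter is not what conditions the rule; the last vowel is.
"titemar" has last vowel 'a'. The stems whose last vowel is 'a' (dalar → zudalar, fewas → zufewas, wezpat → zuwezpat) add the prefix zu-.
So titemar → zutitemar.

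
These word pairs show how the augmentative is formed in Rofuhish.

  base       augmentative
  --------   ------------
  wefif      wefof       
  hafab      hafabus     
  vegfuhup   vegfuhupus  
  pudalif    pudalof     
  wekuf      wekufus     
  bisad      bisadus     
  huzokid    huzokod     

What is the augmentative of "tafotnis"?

tafotnos

huzokid and bisad both end in -d yet inflect differently (huzokod, bisadus), so the final letter is not what conditions the rule; the last vowel is.
"tafotnis" has last vowel 'i'. The stems whose last vowel is 'i' (wefif → wefof, pudalif → pudalof, huzokid → huzokod) change the last vowel to 'o'.
The other pattern: stems whose last vowel is 'a' or 'u' add -us.
So tafotnis → tafotnos.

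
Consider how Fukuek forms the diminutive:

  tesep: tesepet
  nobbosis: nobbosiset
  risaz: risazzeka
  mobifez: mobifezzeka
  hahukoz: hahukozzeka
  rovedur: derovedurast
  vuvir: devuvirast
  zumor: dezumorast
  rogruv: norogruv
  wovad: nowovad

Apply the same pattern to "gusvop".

tesep and mobifez both have last vowel 'e' yet inflect differently (tesepet, mobifezzeka), so the last vowel is not what conditions the rule; the final letter is.
"gusvop" ends in -p. The one such stem in the data (tesep → tesepet) adds -et, so the same rule applies.
The other patterns: stems ending in -z double the final consonant and add -eka; stems ending in -r add de- … -ast around the stem; stems ending in -d or -v add the prefix no-.
So gusvop → gusvopet.

gusvopet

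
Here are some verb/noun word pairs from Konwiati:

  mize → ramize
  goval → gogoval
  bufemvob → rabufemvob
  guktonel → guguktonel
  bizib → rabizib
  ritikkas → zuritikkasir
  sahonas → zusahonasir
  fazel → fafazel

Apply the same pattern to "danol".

dadanol

mize and guktonel both have last vowel 'e' yet inflect differently (ramize, guguktonel), so the last vowel is not what conditions the rule; the final letter is.
"danol" ends in -l. The stems ending in -l (guktonel → guguktonel, goval → gogoval, fazel → fafazel) repeat the first consonant+vowel as a prefix.
The other patterns: stems ending in -b or -e add the prefix ra-; stems ending in -s add zu- … -ir around the stem.
So danol → dadanol.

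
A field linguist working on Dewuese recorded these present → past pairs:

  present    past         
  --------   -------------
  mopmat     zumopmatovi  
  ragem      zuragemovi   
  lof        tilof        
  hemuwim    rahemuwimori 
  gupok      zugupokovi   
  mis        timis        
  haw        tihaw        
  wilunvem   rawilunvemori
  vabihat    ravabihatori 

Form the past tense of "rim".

tirim

"rim" has 1 vowel. The stems with 1 vowel (mis → timis, lof → tilof, haw → tihaw) add the prefix ti-.
So rim → tirim.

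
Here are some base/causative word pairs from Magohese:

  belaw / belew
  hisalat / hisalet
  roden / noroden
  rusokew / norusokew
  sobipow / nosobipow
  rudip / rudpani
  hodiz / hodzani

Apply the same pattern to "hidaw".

"hidaw" has last vowel 'a'. The stems whose last vowel is 'a' (belaw → belew, hisalat → hisalet) change the last vowel to 'e'.
So hidaw → hidew.

hidew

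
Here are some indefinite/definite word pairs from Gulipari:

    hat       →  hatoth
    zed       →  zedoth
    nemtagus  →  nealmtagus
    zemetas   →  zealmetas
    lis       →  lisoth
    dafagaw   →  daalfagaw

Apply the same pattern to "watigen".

lis and nemtagus both end in -s yet inflect differently (lisoth, nealmtagus), so the final letter is not what conditions the rule; the number of vowels is.
"watigen" has 3 vowels. The stems with 3 vowels (nemtagus → nealmtagus, zemetas → zealmetas, dafagaw → daalfagaw) insert -al- after the first vowel.
So watigen → waaltigen.

waaltigen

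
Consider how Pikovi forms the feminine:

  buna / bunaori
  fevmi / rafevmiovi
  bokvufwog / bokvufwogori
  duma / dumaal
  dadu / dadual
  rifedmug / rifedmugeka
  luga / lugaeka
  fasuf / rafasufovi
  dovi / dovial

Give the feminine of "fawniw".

buna and duma both end in -a yet inflect differently (bunaori, dumaal), so the final letter is not what conditions the rule; the first letter is.
"fawniw" begins with f-. The stems beginning with f- (fasuf → rafasufovi, fevmi → rafevmiovi) add ra- … -ovi around the stem.
The other patterns: stems beginning with b- add -ori; stems beginning with d- add -al; stems beginning with l- or r- add -eka.
So fawniw → rafawniwovi.

rafawniwovi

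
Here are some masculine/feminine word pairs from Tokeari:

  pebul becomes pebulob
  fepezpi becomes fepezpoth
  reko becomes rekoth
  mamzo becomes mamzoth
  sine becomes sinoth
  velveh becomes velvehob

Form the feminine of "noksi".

noksoth

"noksi" ends in a vowel. The stems ending in a vowel (sine → sinoth, fepezpi → fepezpoth, reko → rekoth) drop the final letter and add -oth.
So noksi → noksoth.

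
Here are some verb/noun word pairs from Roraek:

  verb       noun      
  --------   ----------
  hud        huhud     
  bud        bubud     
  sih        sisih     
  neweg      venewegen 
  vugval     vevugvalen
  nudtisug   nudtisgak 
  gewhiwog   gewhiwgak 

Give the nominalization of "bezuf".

vebezufen

neweg and nudtisug both end in -g yet inflect differently (venewegen, nudtisgak), so the final letter is not what conditions the rule; the number of vowels is.
"bezuf" has 2 vowels. The stems with 2 vowels (neweg → venewegen, vugval → vevugvalen) add ve- … -en around the stem.
So bezuf → vebezufen.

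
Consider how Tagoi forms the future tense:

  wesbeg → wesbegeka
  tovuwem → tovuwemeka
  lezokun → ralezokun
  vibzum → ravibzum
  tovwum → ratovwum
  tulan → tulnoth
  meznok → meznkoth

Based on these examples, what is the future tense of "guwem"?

guwemeka

tovuwem and vibzum both end in -m yet inflect differently (tovuwemeka, ravibzum), so the final letter is not what conditions the rule; the last vowel is.
"guwem" has last vowel 'e'. The stems whose last vowel is 'e' (wesbeg → wesbegeka, tovuwem → tovuwemeka) add -eka.
The other patterns: stems whose last vowel is 'u' add the prefix ra-; stems whose last vowel is 'a' or 'o' delete the last vowel and add -oth.
So guwem → guwemeka.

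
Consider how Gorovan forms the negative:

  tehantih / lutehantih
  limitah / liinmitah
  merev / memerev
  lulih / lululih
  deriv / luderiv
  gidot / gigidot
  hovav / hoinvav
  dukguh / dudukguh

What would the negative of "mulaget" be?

mumulaget

"mulaget" has last vowel 'e'. The one such stem in the data (merev → memerev) repeats the first consonant+vowel as a prefix (as do dukguh, gidot), so the same rule applies.
So mulaget → mumulaget.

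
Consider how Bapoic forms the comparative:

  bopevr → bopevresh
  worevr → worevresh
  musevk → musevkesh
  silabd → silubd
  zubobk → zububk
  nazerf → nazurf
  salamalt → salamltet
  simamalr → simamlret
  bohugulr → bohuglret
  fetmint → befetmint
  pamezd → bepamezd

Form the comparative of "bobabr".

musevk and zubobk both end in -k yet inflect differently (musevkesh, zububk), so the final letter is not what conditions the rule; the second-to-last letter is.
"bobabr" has second-to-last letter 'b'. The stems whose second-to-last letter is 'b' (silabd → silubd, zubobk → zububk) change the last vowel to 'u'.
So bobabr → bobubr.

bobubr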